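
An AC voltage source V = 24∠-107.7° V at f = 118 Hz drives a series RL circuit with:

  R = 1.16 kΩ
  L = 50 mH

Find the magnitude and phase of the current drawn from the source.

Step 1 — Angular frequency: ω = 2π·f = 2π·118 = 741.4 rad/s.
Step 2 — Component impedances:
  R: Z = R = 1160 Ω
  L: Z = jωL = j·741.4·0.05 = 0 + j37.07 Ω
Step 3 — Series combination: Z_total = R + L = 1160 + j37.07 Ω = 1161∠1.8° Ω.
Step 4 — Source phasor: V = 24∠-107.7° V = -7.297 - j22.86 V.
Step 5 — Ohm's law: I = V / Z_total = (-7.297 - j22.86) / (1160 + j37.07) = -0.006913 - j0.01949 A.
Step 6 — Convert to polar: |I| = 0.02068 A, ∠I = -109.5°.

I = 0.02068∠-109.5° A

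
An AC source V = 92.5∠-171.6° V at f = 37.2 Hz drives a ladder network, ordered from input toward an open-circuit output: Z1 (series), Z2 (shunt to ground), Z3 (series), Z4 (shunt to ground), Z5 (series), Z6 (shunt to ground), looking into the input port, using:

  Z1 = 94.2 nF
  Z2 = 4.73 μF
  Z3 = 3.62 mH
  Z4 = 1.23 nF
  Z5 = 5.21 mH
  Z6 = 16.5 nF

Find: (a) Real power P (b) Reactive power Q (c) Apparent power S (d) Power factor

Step 1 — Angular frequency: ω = 2π·f = 2π·37.2 = 233.7 rad/s.
Step 2 — Component impedances:
  Z1: Z = 1/(jωC) = -j/(ω·C) = 0 - j4.542e+04 Ω
  Z2: Z = 1/(jωC) = -j/(ω·C) = 0 - j904.5 Ω
  Z3: Z = jωL = j·233.7·0.00362 = 0 + j0.8461 Ω
  Z4: Z = 1/(jωC) = -j/(ω·C) = 0 - j3.478e+06 Ω
  Z5: Z = jωL = j·233.7·0.00521 = 0 + j1.218 Ω
  Z6: Z = 1/(jωC) = -j/(ω·C) = 0 - j2.593e+05 Ω
Step 3 — Ladder network (open output): work backward from the far end, alternating series and parallel combinations. Z_in = 0 - j4.632e+04 Ω = 4.632e+04∠-90.0° Ω.
Step 4 — Source phasor: V = 92.5∠-171.6° V = -91.51 - j13.51 V.
Step 5 — Current: I = V / Z = 0.0002917 - j0.001976 A = 0.001997∠-81.6° A.
Step 6 — Complex power: S = V·I* = 0 - j0.1847 VA.
Step 7 — Real power: P = Re(S) = 0 W.
Step 8 — Reactive power: Q = Im(S) = -0.1847 VAR.
Step 9 — Apparent power: |S| = 0.1847 VA.
Step 10 — Power factor: PF = P/|S| = 0 (leading).

(a) P = 0 W  (b) Q = -0.1847 VAR  (c) S = 0.1847 VA  (d) PF = 0 (leading)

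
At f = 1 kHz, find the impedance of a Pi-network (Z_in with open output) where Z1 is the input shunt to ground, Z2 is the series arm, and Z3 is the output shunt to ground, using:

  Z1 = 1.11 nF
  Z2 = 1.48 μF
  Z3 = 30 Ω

Step 1 — Angular frequency: ω = 2π·f = 2π·1000 = 6283 rad/s.
Step 2 — Component impedances:
  Z1: Z = 1/(jωC) = -j/(ω·C) = 0 - j1.434e+05 Ω
  Z2: Z = 1/(jωC) = -j/(ω·C) = 0 - j107.5 Ω
  Z3: Z = R = 30 Ω
Step 3 — With open output, the series arm Z2 and the output shunt Z3 appear in series to ground: Z2 + Z3 = 30 - j107.5 Ω.
Step 4 — Parallel with input shunt Z1: Z_in = Z1 || (Z2 + Z3) = 29.96 - j107.5 Ω = 111.6∠-74.4° Ω.

Z = 29.96 - j107.5 Ω = 111.6∠-74.4° Ω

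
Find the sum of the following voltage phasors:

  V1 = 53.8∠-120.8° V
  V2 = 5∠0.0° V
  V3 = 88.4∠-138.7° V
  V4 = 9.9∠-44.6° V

Step 1 — Convert each phasor to rectangular form:
  V1 = 53.8·(cos(-120.8°) + j·sin(-120.8°)) = -27.55 - j46.21 V
  V2 = 5·(cos(0.0°) + j·sin(0.0°)) = 5 V
  V3 = 88.4·(cos(-138.7°) + j·sin(-138.7°)) = -66.41 - j58.34 V
  V4 = 9.9·(cos(-44.6°) + j·sin(-44.6°)) = 7.049 - j6.951 V
Step 2 — Sum components: V_total = -81.91 - j111.5 V.
Step 3 — Convert to polar: |V_total| = 138.4 V, ∠V_total = -126.3°.

V_total = 138.4∠-126.3° V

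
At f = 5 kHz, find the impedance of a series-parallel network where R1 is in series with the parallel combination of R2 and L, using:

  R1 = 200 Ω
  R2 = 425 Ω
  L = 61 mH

Step 1 — Angular frequency: ω = 2π·f = 2π·5000 = 3.142e+04 rad/s.
Step 2 — Component impedances:
  R1: Z = R = 200 Ω
  R2: Z = R = 425 Ω
  L: Z = jωL = j·3.142e+04·0.061 = 0 + j1916 Ω
Step 3 — Parallel branch: R2 || L = 1/(1/R2 + 1/L) = 405.1 + j89.84 Ω.
Step 4 — Series with R1: Z_total = R1 + (R2 || L) = 605.1 + j89.84 Ω = 611.7∠8.4° Ω.

Z = 605.1 + j89.84 Ω = 611.7∠8.4° Ω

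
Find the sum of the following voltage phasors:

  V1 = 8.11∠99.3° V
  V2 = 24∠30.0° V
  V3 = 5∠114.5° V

Step 1 — Convert each phasor to rectangular form:
  V1 = 8.11·(cos(99.3°) + j·sin(99.3°)) = -1.311 + j8.003 V
  V2 = 24·(cos(30.0°) + j·sin(30.0°)) = 20.78 + j12 V
  V3 = 5·(cos(114.5°) + j·sin(114.5°)) = -2.073 + j4.55 V
Step 2 — Sum components: V_total = 17.4 + j24.55 V.
Step 3 — Convert to polar: |V_total| = 30.09 V, ∠V_total = 54.7°.

V_total = 30.09∠54.7° V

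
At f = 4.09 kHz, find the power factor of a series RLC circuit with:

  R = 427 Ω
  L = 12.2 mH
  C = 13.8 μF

Step 1 — Angular frequency: ω = 2π·f = 2π·4090 = 2.57e+04 rad/s.
Step 2 — Component impedances:
  R: Z = R = 427 Ω
  L: Z = jωL = j·2.57e+04·0.0122 = 0 + j313.5 Ω
  C: Z = 1/(jωC) = -j/(ω·C) = 0 - j2.82 Ω
Step 3 — Series combination: Z_total = R + L + C = 427 + j310.7 Ω = 528.1∠36.0° Ω.
Step 4 — Power factor: PF = cos(φ) = Re(Z)/|Z| = 427/528.1 = 0.8086.
Step 5 — Type: Im(Z) = 310.7 ⇒ lagging (phase φ = 36.0°).

PF = 0.8086 (lagging, φ = 36.0°)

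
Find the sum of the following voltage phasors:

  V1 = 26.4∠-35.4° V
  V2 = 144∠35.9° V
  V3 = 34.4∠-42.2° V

Step 1 — Convert each phasor to rectangular form:
  V1 = 26.4·(cos(-35.4°) + j·sin(-35.4°)) = 21.52 - j15.29 V
  V2 = 144·(cos(35.9°) + j·sin(35.9°)) = 116.6 + j84.44 V
  V3 = 34.4·(cos(-42.2°) + j·sin(-42.2°)) = 25.48 - j23.11 V
Step 2 — Sum components: V_total = 163.6 + j46.04 V.
Step 3 — Convert to polar: |V_total| = 170 V, ∠V_total = 15.7°.

V_total = 170∠15.7° V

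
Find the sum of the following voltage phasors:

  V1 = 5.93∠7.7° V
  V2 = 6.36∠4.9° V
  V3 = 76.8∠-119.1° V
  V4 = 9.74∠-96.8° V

Step 1 — Convert each phasor to rectangular form:
  V1 = 5.93·(cos(7.7°) + j·sin(7.7°)) = 5.877 + j0.7945 V
  V2 = 6.36·(cos(4.9°) + j·sin(4.9°)) = 6.337 + j0.5433 V
  V3 = 76.8·(cos(-119.1°) + j·sin(-119.1°)) = -37.35 - j67.11 V
  V4 = 9.74·(cos(-96.8°) + j·sin(-96.8°)) = -1.153 - j9.671 V
Step 2 — Sum components: V_total = -26.29 - j75.44 V.
Step 3 — Convert to polar: |V_total| = 79.89 V, ∠V_total = -109.2°.

V_total = 79.89∠-109.2° V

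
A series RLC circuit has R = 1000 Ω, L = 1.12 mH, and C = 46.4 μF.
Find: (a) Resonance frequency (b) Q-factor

Step 1 — Resonance condition Im(Z)=0 gives ω₀ = 1/√(LC).
Step 2 — ω₀ = 1/√(0.00112·4.64e-05) = 4387 rad/s.
Step 3 — f₀ = ω₀/(2π) = 698.2 Hz.
Step 4 — Series Q: Q = ω₀L/R = 4387·0.00112/1000 = 0.004913.

(a) f₀ = 698.2 Hz  (b) Q = 0.004913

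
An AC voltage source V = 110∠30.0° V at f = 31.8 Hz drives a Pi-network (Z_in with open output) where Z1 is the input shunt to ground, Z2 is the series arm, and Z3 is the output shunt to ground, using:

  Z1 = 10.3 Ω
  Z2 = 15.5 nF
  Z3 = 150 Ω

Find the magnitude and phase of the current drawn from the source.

Step 1 — Angular frequency: ω = 2π·f = 2π·31.8 = 199.8 rad/s.
Step 2 — Component impedances:
  Z1: Z = R = 10.3 Ω
  Z2: Z = 1/(jωC) = -j/(ω·C) = 0 - j3.229e+05 Ω
  Z3: Z = R = 150 Ω
Step 3 — With open output, the series arm Z2 and the output shunt Z3 appear in series to ground: Z2 + Z3 = 150 - j3.229e+05 Ω.
Step 4 — Parallel with input shunt Z1: Z_in = Z1 || (Z2 + Z3) = 10.3 - j0.0003286 Ω = 10.3∠-0.0° Ω.
Step 5 — Source phasor: V = 110∠30.0° V = 95.26 + j55 V.
Step 6 — Ohm's law: I = V / Z_total = (95.26 + j55) / (10.3 - j0.0003286) = 9.249 + j5.34 A.
Step 7 — Convert to polar: |I| = 10.68 A, ∠I = 30.0°.

I = 10.68∠30.0° A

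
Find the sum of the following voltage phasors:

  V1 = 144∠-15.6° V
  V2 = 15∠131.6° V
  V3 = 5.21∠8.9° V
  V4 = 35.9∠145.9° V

Step 1 — Convert each phasor to rectangular form:
  V1 = 144·(cos(-15.6°) + j·sin(-15.6°)) = 138.7 - j38.72 V
  V2 = 15·(cos(131.6°) + j·sin(131.6°)) = -9.959 + j11.22 V
  V3 = 5.21·(cos(8.9°) + j·sin(8.9°)) = 5.147 + j0.806 V
  V4 = 35.9·(cos(145.9°) + j·sin(145.9°)) = -29.73 + j20.13 V
Step 2 — Sum components: V_total = 104.2 - j6.575 V.
Step 3 — Convert to polar: |V_total| = 104.4 V, ∠V_total = -3.6°.

V_total = 104.4∠-3.6° V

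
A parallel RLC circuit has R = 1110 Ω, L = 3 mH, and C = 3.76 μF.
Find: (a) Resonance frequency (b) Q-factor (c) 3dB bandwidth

Step 1 — Resonance: ω₀ = 1/√(LC) = 1/√(0.003·3.76e-06) = 9416 rad/s.
Step 2 — f₀ = ω₀/(2π) = 1499 Hz.
Step 3 — Parallel Q: Q = R/(ω₀L) = 1110/(9416·0.003) = 39.3.
Step 4 — Bandwidth: Δω = ω₀/Q = 239.6 rad/s; BW = Δω/(2π) = 38.13 Hz.

(a) f₀ = 1499 Hz  (b) Q = 39.3  (c) BW = 38.13 Hz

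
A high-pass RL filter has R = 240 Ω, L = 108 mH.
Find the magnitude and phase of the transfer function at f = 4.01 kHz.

Step 1 — Angular frequency: ω = 2π·4010 = 2.52e+04 rad/s.
Step 2 — Transfer function: H(jω) = jωL/(R + jωL).
Step 3 — Numerator jωL = j·2721; denominator R + jωL = 240 + j2721.
Step 4 — H = 0.9923 + j0.08752.
Step 5 — Magnitude: |H| = 0.9961 (-0.0 dB); phase: φ = 5.0°.

|H| = 0.9961 (-0.0 dB), φ = 5.0°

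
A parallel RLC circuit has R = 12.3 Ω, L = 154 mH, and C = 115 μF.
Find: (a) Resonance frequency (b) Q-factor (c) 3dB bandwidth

Step 1 — Resonance: ω₀ = 1/√(LC) = 1/√(0.154·0.000115) = 237.6 rad/s.
Step 2 — f₀ = ω₀/(2π) = 37.82 Hz.
Step 3 — Parallel Q: Q = R/(ω₀L) = 12.3/(237.6·0.154) = 0.3361.
Step 4 — Bandwidth: Δω = ω₀/Q = 707 rad/s; BW = Δω/(2π) = 112.5 Hz.

(a) f₀ = 37.82 Hz  (b) Q = 0.3361  (c) BW = 112.5 Hz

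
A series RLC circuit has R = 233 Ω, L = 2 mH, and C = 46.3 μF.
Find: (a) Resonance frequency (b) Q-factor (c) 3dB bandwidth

Step 1 — Resonance: ω₀ = 1/√(LC) = 1/√(0.002·4.63e-05) = 3286 rad/s.
Step 2 — f₀ = ω₀/(2π) = 523 Hz.
Step 3 — Series Q: Q = ω₀L/R = 3286·0.002/233 = 0.02821.
Step 4 — Bandwidth: Δω = ω₀/Q = 1.165e+05 rad/s; BW = Δω/(2π) = 1.854e+04 Hz.

(a) f₀ = 523 Hz  (b) Q = 0.02821  (c) BW = 1.854e+04 Hz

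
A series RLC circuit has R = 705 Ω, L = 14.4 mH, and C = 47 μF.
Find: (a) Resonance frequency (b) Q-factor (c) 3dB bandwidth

Step 1 — Resonance: ω₀ = 1/√(LC) = 1/√(0.0144·4.7e-05) = 1216 rad/s.
Step 2 — f₀ = ω₀/(2π) = 193.5 Hz.
Step 3 — Series Q: Q = ω₀L/R = 1216·0.0144/705 = 0.02483.
Step 4 — Bandwidth: Δω = ω₀/Q = 4.896e+04 rad/s; BW = Δω/(2π) = 7792 Hz.

(a) f₀ = 193.5 Hz  (b) Q = 0.02483  (c) BW = 7792 Hz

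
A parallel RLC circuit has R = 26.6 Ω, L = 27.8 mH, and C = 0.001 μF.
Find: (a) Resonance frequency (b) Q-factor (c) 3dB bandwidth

Step 1 — Resonance: ω₀ = 1/√(LC) = 1/√(0.0278·1e-09) = 1.897e+05 rad/s.
Step 2 — f₀ = ω₀/(2π) = 3.019e+04 Hz.
Step 3 — Parallel Q: Q = R/(ω₀L) = 26.6/(1.897e+05·0.0278) = 0.005045.
Step 4 — Bandwidth: Δω = ω₀/Q = 3.759e+07 rad/s; BW = Δω/(2π) = 5.983e+06 Hz.

(a) f₀ = 3.019e+04 Hz  (b) Q = 0.005045  (c) BW = 5.983e+06 Hz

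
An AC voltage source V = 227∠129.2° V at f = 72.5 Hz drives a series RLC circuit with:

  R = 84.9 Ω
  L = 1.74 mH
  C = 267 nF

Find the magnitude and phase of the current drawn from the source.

Step 1 — Angular frequency: ω = 2π·f = 2π·72.5 = 455.5 rad/s.
Step 2 — Component impedances:
  R: Z = R = 84.9 Ω
  L: Z = jωL = j·455.5·0.00174 = 0 + j0.7926 Ω
  C: Z = 1/(jωC) = -j/(ω·C) = 0 - j8222 Ω
Step 3 — Series combination: Z_total = R + L + C = 84.9 - j8221 Ω = 8222∠-89.4° Ω.
Step 4 — Source phasor: V = 227∠129.2° V = -143.5 + j175.9 V.
Step 5 — Ohm's law: I = V / Z_total = (-143.5 + j175.9) / (84.9 - j8221) = -0.02158 - j0.01723 A.
Step 6 — Convert to polar: |I| = 0.02761 A, ∠I = -141.4°.

I = 0.02761∠-141.4° A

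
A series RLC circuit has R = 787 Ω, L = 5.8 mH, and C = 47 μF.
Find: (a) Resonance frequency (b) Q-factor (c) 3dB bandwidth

Step 1 — Resonance condition Im(Z)=0 gives ω₀ = 1/√(LC).
Step 2 — ω₀ = 1/√(0.0058·4.7e-05) = 1915 rad/s.
Step 3 — f₀ = ω₀/(2π) = 304.8 Hz.
Step 4 — Series Q: Q = ω₀L/R = 1915·0.0058/787 = 0.01412.
Step 5 — 3dB bandwidth: Δω = ω₀/Q = 1.357e+05 rad/s; BW = Δω/(2π) = 2.16e+04 Hz.

(a) f₀ = 304.8 Hz  (b) Q = 0.01412  (c) BW = 2.16e+04 Hz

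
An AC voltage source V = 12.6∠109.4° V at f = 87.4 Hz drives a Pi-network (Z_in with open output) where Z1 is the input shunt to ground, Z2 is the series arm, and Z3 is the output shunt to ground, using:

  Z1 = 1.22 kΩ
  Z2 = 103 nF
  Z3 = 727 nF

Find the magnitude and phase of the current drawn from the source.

Step 1 — Angular frequency: ω = 2π·f = 2π·87.4 = 549.2 rad/s.
Step 2 — Component impedances:
  Z1: Z = R = 1220 Ω
  Z2: Z = 1/(jωC) = -j/(ω·C) = 0 - j1.768e+04 Ω
  Z3: Z = 1/(jωC) = -j/(ω·C) = 0 - j2505 Ω
Step 3 — With open output, the series arm Z2 and the output shunt Z3 appear in series to ground: Z2 + Z3 = 0 - j2.018e+04 Ω.
Step 4 — Parallel with input shunt Z1: Z_in = Z1 || (Z2 + Z3) = 1216 - j73.47 Ω = 1218∠-3.5° Ω.
Step 5 — Source phasor: V = 12.6∠109.4° V = -4.185 + j11.88 V.
Step 6 — Ohm's law: I = V / Z_total = (-4.185 + j11.88) / (1216 - j73.47) = -0.004019 + j0.009534 A.
Step 7 — Convert to polar: |I| = 0.01035 A, ∠I = 112.9°.

I = 0.01035∠112.9° A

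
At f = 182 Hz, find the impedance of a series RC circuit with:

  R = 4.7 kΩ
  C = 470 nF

Step 1 — Angular frequency: ω = 2π·f = 2π·182 = 1144 rad/s.
Step 2 — Component impedances:
  R: Z = R = 4700 Ω
  C: Z = 1/(jωC) = -j/(ω·C) = 0 - j1861 Ω
Step 3 — Series combination: Z_total = R + C = 4700 - j1861 Ω = 5055∠-21.6° Ω.

Z = 4700 - j1861 Ω = 5055∠-21.6° Ω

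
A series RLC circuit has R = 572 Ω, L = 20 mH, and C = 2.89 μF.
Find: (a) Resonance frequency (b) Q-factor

Step 1 — Resonance condition Im(Z)=0 gives ω₀ = 1/√(LC).
Step 2 — ω₀ = 1/√(0.02·2.89e-06) = 4159 rad/s.
Step 3 — f₀ = ω₀/(2π) = 662 Hz.
Step 4 — Series Q: Q = ω₀L/R = 4159·0.02/572 = 0.1454.

(a) f₀ = 662 Hz  (b) Q = 0.1454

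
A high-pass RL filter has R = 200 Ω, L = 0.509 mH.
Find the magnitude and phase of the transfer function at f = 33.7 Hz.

Step 1 — Angular frequency: ω = 2π·33.7 = 211.7 rad/s.
Step 2 — Transfer function: H(jω) = jωL/(R + jωL).
Step 3 — Numerator jωL = j·0.1078; denominator R + jωL = 200 + j0.1078.
Step 4 — H = 2.904e-07 + j0.0005389.
Step 5 — Magnitude: |H| = 0.0005389 (-65.4 dB); phase: φ = 90.0°.

|H| = 0.0005389 (-65.4 dB), φ = 90.0°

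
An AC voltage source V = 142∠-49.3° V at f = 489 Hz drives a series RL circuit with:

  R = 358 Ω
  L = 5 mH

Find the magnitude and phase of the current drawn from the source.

Step 1 — Angular frequency: ω = 2π·f = 2π·489 = 3072 rad/s.
Step 2 — Component impedances:
  R: Z = R = 358 Ω
  L: Z = jωL = j·3072·0.005 = 0 + j15.36 Ω
Step 3 — Series combination: Z_total = R + L = 358 + j15.36 Ω = 358.3∠2.5° Ω.
Step 4 — Source phasor: V = 142∠-49.3° V = 92.6 - j107.7 V.
Step 5 — Ohm's law: I = V / Z_total = (92.6 - j107.7) / (358 + j15.36) = 0.2453 - j0.3112 A.
Step 6 — Convert to polar: |I| = 0.3963 A, ∠I = -51.8°.

I = 0.3963∠-51.8° A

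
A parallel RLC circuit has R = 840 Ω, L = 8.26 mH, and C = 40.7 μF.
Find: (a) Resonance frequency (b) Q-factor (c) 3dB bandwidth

Step 1 — Resonance: ω₀ = 1/√(LC) = 1/√(0.00826·4.07e-05) = 1725 rad/s.
Step 2 — f₀ = ω₀/(2π) = 274.5 Hz.
Step 3 — Parallel Q: Q = R/(ω₀L) = 840/(1725·0.00826) = 58.96.
Step 4 — Bandwidth: Δω = ω₀/Q = 29.25 rad/s; BW = Δω/(2π) = 4.655 Hz.

(a) f₀ = 274.5 Hz  (b) Q = 58.96  (c) BW = 4.655 Hz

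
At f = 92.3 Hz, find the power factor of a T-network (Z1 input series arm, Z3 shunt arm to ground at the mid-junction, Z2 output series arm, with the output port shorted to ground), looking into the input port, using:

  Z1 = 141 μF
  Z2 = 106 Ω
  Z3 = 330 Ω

Step 1 — Angular frequency: ω = 2π·f = 2π·92.3 = 579.9 rad/s.
Step 2 — Component impedances:
  Z1: Z = 1/(jωC) = -j/(ω·C) = 0 - j12.23 Ω
  Z2: Z = R = 106 Ω
  Z3: Z = R = 330 Ω
Step 3 — With the output port shorted to ground, the output series arm Z2 runs from the junction to ground; the shunt arm Z3 also runs from the junction to ground. They appear in parallel: Z3 || Z2 = 80.23 Ω.
Step 4 — Series with input arm Z1: Z_in = Z1 + (Z3 || Z2) = 80.23 - j12.23 Ω = 81.16∠-8.7° Ω.
Step 5 — Power factor: PF = cos(φ) = Re(Z)/|Z| = 80.229/81.156 = 0.9886.
Step 6 — Type: Im(Z) = -12.23 ⇒ leading (phase φ = -8.7°).

PF = 0.9886 (leading, φ = -8.7°)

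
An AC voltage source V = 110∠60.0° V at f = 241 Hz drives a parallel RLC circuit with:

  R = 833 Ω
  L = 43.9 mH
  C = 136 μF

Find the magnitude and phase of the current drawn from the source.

Step 1 — Angular frequency: ω = 2π·f = 2π·241 = 1514 rad/s.
Step 2 — Component impedances:
  R: Z = R = 833 Ω
  L: Z = jωL = j·1514·0.0439 = 0 + j66.48 Ω
  C: Z = 1/(jωC) = -j/(ω·C) = 0 - j4.856 Ω
Step 3 — Parallel combination: 1/Z_total = 1/R + 1/L + 1/C; Z_total = 0.03294 - j5.238 Ω = 5.238∠-89.6° Ω.
Step 4 — Source phasor: V = 110∠60.0° V = 55 + j95.26 V.
Step 5 — Ohm's law: I = V / Z_total = (55 + j95.26) / (0.03294 - j5.238) = -18.12 + j10.61 A.
Step 6 — Convert to polar: |I| = 21 A, ∠I = 149.6°.

I = 21∠149.6° A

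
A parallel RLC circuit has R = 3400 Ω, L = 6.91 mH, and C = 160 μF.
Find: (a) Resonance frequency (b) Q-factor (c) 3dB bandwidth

Step 1 — Resonance: ω₀ = 1/√(LC) = 1/√(0.00691·0.00016) = 951 rad/s.
Step 2 — f₀ = ω₀/(2π) = 151.4 Hz.
Step 3 — Parallel Q: Q = R/(ω₀L) = 3400/(951·0.00691) = 517.4.
Step 4 — Bandwidth: Δω = ω₀/Q = 1.838 rad/s; BW = Δω/(2π) = 0.2926 Hz.

(a) f₀ = 151.4 Hz  (b) Q = 517.4  (c) BW = 0.2926 Hz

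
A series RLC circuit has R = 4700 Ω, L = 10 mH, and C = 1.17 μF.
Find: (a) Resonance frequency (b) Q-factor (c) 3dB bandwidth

Step 1 — Resonance condition Im(Z)=0 gives ω₀ = 1/√(LC).
Step 2 — ω₀ = 1/√(0.01·1.17e-06) = 9245 rad/s.
Step 3 — f₀ = ω₀/(2π) = 1471 Hz.
Step 4 — Series Q: Q = ω₀L/R = 9245·0.01/4700 = 0.01967.
Step 5 — 3dB bandwidth: Δω = ω₀/Q = 4.7e+05 rad/s; BW = Δω/(2π) = 7.48e+04 Hz.

(a) f₀ = 1471 Hz  (b) Q = 0.01967  (c) BW = 7.48e+04 Hz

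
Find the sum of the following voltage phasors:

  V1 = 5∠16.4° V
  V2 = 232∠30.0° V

Step 1 — Convert each phasor to rectangular form:
  V1 = 5·(cos(16.4°) + j·sin(16.4°)) = 4.797 + j1.412 V
  V2 = 232·(cos(30.0°) + j·sin(30.0°)) = 200.9 + j116 V
Step 2 — Sum components: V_total = 205.7 + j117.4 V.
Step 3 — Convert to polar: |V_total| = 236.9 V, ∠V_total = 29.7°.

V_total = 236.9∠29.7° V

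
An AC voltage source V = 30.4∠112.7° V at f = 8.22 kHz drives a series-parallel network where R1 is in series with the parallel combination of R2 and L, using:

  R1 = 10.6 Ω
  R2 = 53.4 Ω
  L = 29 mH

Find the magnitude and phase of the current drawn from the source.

Step 1 — Angular frequency: ω = 2π·f = 2π·8220 = 5.165e+04 rad/s.
Step 2 — Component impedances:
  R1: Z = R = 10.6 Ω
  R2: Z = R = 53.4 Ω
  L: Z = jωL = j·5.165e+04·0.029 = 0 + j1498 Ω
Step 3 — Parallel branch: R2 || L = 1/(1/R2 + 1/L) = 53.33 + j1.901 Ω.
Step 4 — Series with R1: Z_total = R1 + (R2 || L) = 63.93 + j1.901 Ω = 63.96∠1.7° Ω.
Step 5 — Source phasor: V = 30.4∠112.7° V = -11.73 + j28.05 V.
Step 6 — Ohm's law: I = V / Z_total = (-11.73 + j28.05) / (63.93 + j1.901) = -0.1703 + j0.4437 A.
Step 7 — Convert to polar: |I| = 0.4753 A, ∠I = 111.0°.

I = 0.4753∠111.0° A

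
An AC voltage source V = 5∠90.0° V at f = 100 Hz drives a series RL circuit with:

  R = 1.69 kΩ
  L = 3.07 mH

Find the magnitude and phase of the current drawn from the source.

Step 1 — Angular frequency: ω = 2π·f = 2π·100 = 628.3 rad/s.
Step 2 — Component impedances:
  R: Z = R = 1690 Ω
  L: Z = jωL = j·628.3·0.00307 = 0 + j1.929 Ω
Step 3 — Series combination: Z_total = R + L = 1690 + j1.929 Ω = 1690∠0.1° Ω.
Step 4 — Source phasor: V = 5∠90.0° V = 0 + j5 V.
Step 5 — Ohm's law: I = V / Z_total = (0 + j5) / (1690 + j1.929) = 3.377e-06 + j0.002959 A.
Step 6 — Convert to polar: |I| = 0.002959 A, ∠I = 89.9°.

I = 0.002959∠89.9° A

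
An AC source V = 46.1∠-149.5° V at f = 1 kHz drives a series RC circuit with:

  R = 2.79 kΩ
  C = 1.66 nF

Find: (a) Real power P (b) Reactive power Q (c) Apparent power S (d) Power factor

Step 1 — Angular frequency: ω = 2π·f = 2π·1000 = 6283 rad/s.
Step 2 — Component impedances:
  R: Z = R = 2790 Ω
  C: Z = 1/(jωC) = -j/(ω·C) = 0 - j9.588e+04 Ω
Step 3 — Series combination: Z_total = R + C = 2790 - j9.588e+04 Ω = 9.592e+04∠-88.3° Ω.
Step 4 — Source phasor: V = 46.1∠-149.5° V = -39.72 - j23.4 V.
Step 5 — Current: I = V / Z = 0.0002318 - j0.000421 A = 0.0004806∠-61.2° A.
Step 6 — Complex power: S = V·I* = 0.0006445 - j0.02215 VA.
Step 7 — Real power: P = Re(S) = 0.0006445 W.
Step 8 — Reactive power: Q = Im(S) = -0.02215 VAR.
Step 9 — Apparent power: |S| = 0.02216 VA.
Step 10 — Power factor: PF = P/|S| = 0.02909 (leading).

(a) P = 0.0006445 W  (b) Q = -0.02215 VAR  (c) S = 0.02216 VA  (d) PF = 0.02909 (leading)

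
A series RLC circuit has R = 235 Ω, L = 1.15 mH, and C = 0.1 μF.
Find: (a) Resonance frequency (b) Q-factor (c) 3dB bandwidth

Step 1 — Resonance condition Im(Z)=0 gives ω₀ = 1/√(LC).
Step 2 — ω₀ = 1/√(0.00115·1e-07) = 9.325e+04 rad/s.
Step 3 — f₀ = ω₀/(2π) = 1.484e+04 Hz.
Step 4 — Series Q: Q = ω₀L/R = 9.325e+04·0.00115/235 = 0.4563.
Step 5 — 3dB bandwidth: Δω = ω₀/Q = 2.043e+05 rad/s; BW = Δω/(2π) = 3.252e+04 Hz.

(a) f₀ = 1.484e+04 Hz  (b) Q = 0.4563  (c) BW = 3.252e+04 Hz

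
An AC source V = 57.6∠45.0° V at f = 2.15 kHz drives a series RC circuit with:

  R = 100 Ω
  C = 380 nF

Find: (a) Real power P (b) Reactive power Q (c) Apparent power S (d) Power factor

Step 1 — Angular frequency: ω = 2π·f = 2π·2150 = 1.351e+04 rad/s.
Step 2 — Component impedances:
  R: Z = R = 100 Ω
  C: Z = 1/(jωC) = -j/(ω·C) = 0 - j194.8 Ω
Step 3 — Series combination: Z_total = R + C = 100 - j194.8 Ω = 219∠-62.8° Ω.
Step 4 — Source phasor: V = 57.6∠45.0° V = 40.73 + j40.73 V.
Step 5 — Current: I = V / Z = -0.08053 + j0.2504 A = 0.263∠107.8° A.
Step 6 — Complex power: S = V·I* = 6.919 - j13.48 VA.
Step 7 — Real power: P = Re(S) = 6.919 W.
Step 8 — Reactive power: Q = Im(S) = -13.48 VAR.
Step 9 — Apparent power: |S| = 15.15 VA.
Step 10 — Power factor: PF = P/|S| = 0.4567 (leading).

(a) P = 6.919 W  (b) Q = -13.48 VAR  (c) S = 15.15 VA  (d) PF = 0.4567 (leading)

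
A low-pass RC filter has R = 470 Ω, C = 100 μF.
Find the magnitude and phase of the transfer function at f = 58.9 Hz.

Step 1 — Angular frequency: ω = 2π·58.9 = 370.1 rad/s.
Step 2 — Transfer function: H(jω) = 1/(1 + jωRC).
Step 3 — Denominator: 1 + jωRC = 1 + j·370.1·470·0.0001 = 1 + j17.39.
Step 4 — H = 0.003294 - j0.0573.
Step 5 — Magnitude: |H| = 0.0574 (-24.8 dB); phase: φ = -86.7°.

|H| = 0.0574 (-24.8 dB), φ = -86.7°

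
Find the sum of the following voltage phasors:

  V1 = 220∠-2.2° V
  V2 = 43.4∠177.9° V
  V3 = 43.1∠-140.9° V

Step 1 — Convert each phasor to rectangular form:
  V1 = 220·(cos(-2.2°) + j·sin(-2.2°)) = 219.8 - j8.445 V
  V2 = 43.4·(cos(177.9°) + j·sin(177.9°)) = -43.37 + j1.59 V
  V3 = 43.1·(cos(-140.9°) + j·sin(-140.9°)) = -33.45 - j27.18 V
Step 2 — Sum components: V_total = 143 - j34.04 V.
Step 3 — Convert to polar: |V_total| = 147 V, ∠V_total = -13.4°.

V_total = 147∠-13.4° V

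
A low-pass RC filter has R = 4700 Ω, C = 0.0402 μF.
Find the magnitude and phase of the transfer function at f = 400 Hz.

Step 1 — Angular frequency: ω = 2π·400 = 2513 rad/s.
Step 2 — Transfer function: H(jω) = 1/(1 + jωRC).
Step 3 — Denominator: 1 + jωRC = 1 + j·2513·4700·4.02e-08 = 1 + j0.4749.
Step 4 — H = 0.816 - j0.3875.
Step 5 — Magnitude: |H| = 0.9033 (-0.9 dB); phase: φ = -25.4°.

|H| = 0.9033 (-0.9 dB), φ = -25.4°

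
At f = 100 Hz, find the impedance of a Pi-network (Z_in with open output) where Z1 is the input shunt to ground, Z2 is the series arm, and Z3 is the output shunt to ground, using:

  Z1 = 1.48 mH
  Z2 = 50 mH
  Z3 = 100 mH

Step 1 — Angular frequency: ω = 2π·f = 2π·100 = 628.3 rad/s.
Step 2 — Component impedances:
  Z1: Z = jωL = j·628.3·0.00148 = 0 + j0.9299 Ω
  Z2: Z = jωL = j·628.3·0.05 = 0 + j31.42 Ω
  Z3: Z = jωL = j·628.3·0.1 = 0 + j62.83 Ω
Step 3 — With open output, the series arm Z2 and the output shunt Z3 appear in series to ground: Z2 + Z3 = 0 + j94.25 Ω.
Step 4 — Parallel with input shunt Z1: Z_in = Z1 || (Z2 + Z3) = 0 + j0.9208 Ω = 0.9208∠90.0° Ω.

Z = 0 + j0.9208 Ω = 0.9208∠90.0° Ω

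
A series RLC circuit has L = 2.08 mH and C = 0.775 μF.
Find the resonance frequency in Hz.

Step 1 — Resonance condition Im(Z)=0 gives ω₀ = 1/√(LC).
Step 2 — ω₀ = 1/√(0.00208·7.75e-07) = 2.491e+04 rad/s.
Step 3 — f₀ = ω₀/(2π) = 3964 Hz.

f₀ = 3964 Hz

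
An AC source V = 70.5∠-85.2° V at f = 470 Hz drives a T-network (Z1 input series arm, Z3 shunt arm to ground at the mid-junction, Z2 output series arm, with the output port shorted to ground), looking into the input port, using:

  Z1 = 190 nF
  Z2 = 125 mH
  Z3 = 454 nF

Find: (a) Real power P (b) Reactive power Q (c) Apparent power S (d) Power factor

Step 1 — Angular frequency: ω = 2π·f = 2π·470 = 2953 rad/s.
Step 2 — Component impedances:
  Z1: Z = 1/(jωC) = -j/(ω·C) = 0 - j1782 Ω
  Z2: Z = jωL = j·2953·0.125 = 0 + j369.1 Ω
  Z3: Z = 1/(jωC) = -j/(ω·C) = 0 - j745.9 Ω
Step 3 — With the output port shorted to ground, the output series arm Z2 runs from the junction to ground; the shunt arm Z3 also runs from the junction to ground. They appear in parallel: Z3 || Z2 = 0 + j730.8 Ω.
Step 4 — Series with input arm Z1: Z_in = Z1 + (Z3 || Z2) = 0 - j1051 Ω = 1051∠-90.0° Ω.
Step 5 — Source phasor: V = 70.5∠-85.2° V = 5.899 - j70.25 V.
Step 6 — Current: I = V / Z = 0.06682 + j0.005611 A = 0.06705∠4.8° A.
Step 7 — Complex power: S = V·I* = 0 - j4.727 VA.
Step 8 — Real power: P = Re(S) = 0 W.
Step 9 — Reactive power: Q = Im(S) = -4.727 VAR.
Step 10 — Apparent power: |S| = 4.727 VA.
Step 11 — Power factor: PF = P/|S| = 0 (leading).

(a) P = 0 W  (b) Q = -4.727 VAR  (c) S = 4.727 VA  (d) PF = 0 (leading)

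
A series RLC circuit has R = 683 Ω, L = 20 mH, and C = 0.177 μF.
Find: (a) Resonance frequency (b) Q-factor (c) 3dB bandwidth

Step 1 — Resonance: ω₀ = 1/√(LC) = 1/√(0.02·1.77e-07) = 1.681e+04 rad/s.
Step 2 — f₀ = ω₀/(2π) = 2675 Hz.
Step 3 — Series Q: Q = ω₀L/R = 1.681e+04·0.02/683 = 0.4922.
Step 4 — Bandwidth: Δω = ω₀/Q = 3.415e+04 rad/s; BW = Δω/(2π) = 5435 Hz.

(a) f₀ = 2675 Hz  (b) Q = 0.4922  (c) BW = 5435 Hz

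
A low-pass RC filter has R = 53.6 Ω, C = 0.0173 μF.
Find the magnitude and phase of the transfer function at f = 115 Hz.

Step 1 — Angular frequency: ω = 2π·115 = 722.6 rad/s.
Step 2 — Transfer function: H(jω) = 1/(1 + jωRC).
Step 3 — Denominator: 1 + jωRC = 1 + j·722.6·53.6·1.73e-08 = 1 + j0.00067.
Step 4 — H = 1 - j0.00067.
Step 5 — Magnitude: |H| = 1 (-0.0 dB); phase: φ = -0.0°.

|H| = 1 (-0.0 dB), φ = -0.0°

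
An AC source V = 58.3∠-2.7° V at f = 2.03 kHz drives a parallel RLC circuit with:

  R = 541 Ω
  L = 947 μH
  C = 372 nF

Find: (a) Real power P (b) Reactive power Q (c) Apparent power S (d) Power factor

Step 1 — Angular frequency: ω = 2π·f = 2π·2030 = 1.275e+04 rad/s.
Step 2 — Component impedances:
  R: Z = R = 541 Ω
  L: Z = jωL = j·1.275e+04·0.000947 = 0 + j12.08 Ω
  C: Z = 1/(jωC) = -j/(ω·C) = 0 - j210.8 Ω
Step 3 — Parallel combination: 1/Z_total = 1/R + 1/L + 1/C; Z_total = 0.3033 + j12.81 Ω = 12.81∠88.6° Ω.
Step 4 — Source phasor: V = 58.3∠-2.7° V = 58.24 - j2.746 V.
Step 5 — Current: I = V / Z = -0.1067 - j4.55 A = 4.551∠-91.3° A.
Step 6 — Complex power: S = V·I* = 6.283 + j265.3 VA.
Step 7 — Real power: P = Re(S) = 6.283 W.
Step 8 — Reactive power: Q = Im(S) = 265.3 VAR.
Step 9 — Apparent power: |S| = 265.3 VA.
Step 10 — Power factor: PF = P/|S| = 0.02368 (lagging).

(a) P = 6.283 W  (b) Q = 265.3 VAR  (c) S = 265.3 VA  (d) PF = 0.02368 (lagging)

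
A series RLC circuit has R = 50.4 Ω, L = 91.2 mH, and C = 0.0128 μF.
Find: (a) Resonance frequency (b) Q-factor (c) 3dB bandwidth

Step 1 — Resonance: ω₀ = 1/√(LC) = 1/√(0.0912·1.28e-08) = 2.927e+04 rad/s.
Step 2 — f₀ = ω₀/(2π) = 4658 Hz.
Step 3 — Series Q: Q = ω₀L/R = 2.927e+04·0.0912/50.4 = 52.96.
Step 4 — Bandwidth: Δω = ω₀/Q = 552.6 rad/s; BW = Δω/(2π) = 87.95 Hz.

(a) f₀ = 4658 Hz  (b) Q = 52.96  (c) BW = 87.95 Hz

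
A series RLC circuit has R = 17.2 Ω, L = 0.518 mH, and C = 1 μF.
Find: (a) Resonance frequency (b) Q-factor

Step 1 — Resonance condition Im(Z)=0 gives ω₀ = 1/√(LC).
Step 2 — ω₀ = 1/√(0.000518·1e-06) = 4.394e+04 rad/s.
Step 3 — f₀ = ω₀/(2π) = 6993 Hz.
Step 4 — Series Q: Q = ω₀L/R = 4.394e+04·0.000518/17.2 = 1.323.

(a) f₀ = 6993 Hz  (b) Q = 1.323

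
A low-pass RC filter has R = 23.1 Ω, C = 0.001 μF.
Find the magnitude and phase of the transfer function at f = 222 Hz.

Step 1 — Angular frequency: ω = 2π·222 = 1395 rad/s.
Step 2 — Transfer function: H(jω) = 1/(1 + jωRC).
Step 3 — Denominator: 1 + jωRC = 1 + j·1395·23.1·1e-09 = 1 + j3.222e-05.
Step 4 — H = 1 - j3.222e-05.
Step 5 — Magnitude: |H| = 1 (-0.0 dB); phase: φ = -0.0°.

|H| = 1 (-0.0 dB), φ = -0.0°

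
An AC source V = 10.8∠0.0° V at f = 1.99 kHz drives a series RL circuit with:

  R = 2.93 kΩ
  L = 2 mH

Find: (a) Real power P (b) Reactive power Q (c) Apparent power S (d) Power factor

Step 1 — Angular frequency: ω = 2π·f = 2π·1990 = 1.25e+04 rad/s.
Step 2 — Component impedances:
  R: Z = R = 2930 Ω
  L: Z = jωL = j·1.25e+04·0.002 = 0 + j25.01 Ω
Step 3 — Series combination: Z_total = R + L = 2930 + j25.01 Ω = 2930∠0.5° Ω.
Step 4 — Source phasor: V = 10.8∠0.0° V = 10.8 V.
Step 5 — Current: I = V / Z = 0.003686 - j3.146e-05 A = 0.003686∠-0.5° A.
Step 6 — Complex power: S = V·I* = 0.03981 + j0.0003397 VA.
Step 7 — Real power: P = Re(S) = 0.03981 W.
Step 8 — Reactive power: Q = Im(S) = 0.0003397 VAR.
Step 9 — Apparent power: |S| = 0.03981 VA.
Step 10 — Power factor: PF = P/|S| = 1 (lagging).

(a) P = 0.03981 W  (b) Q = 0.0003397 VAR  (c) S = 0.03981 VA  (d) PF = 1 (lagging)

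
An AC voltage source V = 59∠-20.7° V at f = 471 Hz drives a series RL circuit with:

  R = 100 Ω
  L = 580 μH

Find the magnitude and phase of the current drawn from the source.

Step 1 — Angular frequency: ω = 2π·f = 2π·471 = 2959 rad/s.
Step 2 — Component impedances:
  R: Z = R = 100 Ω
  L: Z = jωL = j·2959·0.00058 = 0 + j1.716 Ω
Step 3 — Series combination: Z_total = R + L = 100 + j1.716 Ω = 100∠1.0° Ω.
Step 4 — Source phasor: V = 59∠-20.7° V = 55.19 - j20.86 V.
Step 5 — Ohm's law: I = V / Z_total = (55.19 - j20.86) / (100 + j1.716) = 0.5482 - j0.218 A.
Step 6 — Convert to polar: |I| = 0.5899 A, ∠I = -21.7°.

I = 0.5899∠-21.7° A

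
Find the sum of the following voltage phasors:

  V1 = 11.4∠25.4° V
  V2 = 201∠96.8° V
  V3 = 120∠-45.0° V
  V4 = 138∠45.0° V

Step 1 — Convert each phasor to rectangular form:
  V1 = 11.4·(cos(25.4°) + j·sin(25.4°)) = 10.3 + j4.89 V
  V2 = 201·(cos(96.8°) + j·sin(96.8°)) = -23.8 + j199.6 V
  V3 = 120·(cos(-45.0°) + j·sin(-45.0°)) = 84.85 - j84.85 V
  V4 = 138·(cos(45.0°) + j·sin(45.0°)) = 97.58 + j97.58 V
Step 2 — Sum components: V_total = 168.9 + j217.2 V.
Step 3 — Convert to polar: |V_total| = 275.2 V, ∠V_total = 52.1°.

V_total = 275.2∠52.1° V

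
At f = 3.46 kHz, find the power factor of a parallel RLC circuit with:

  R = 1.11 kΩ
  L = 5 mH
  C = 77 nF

Step 1 — Angular frequency: ω = 2π·f = 2π·3460 = 2.174e+04 rad/s.
Step 2 — Component impedances:
  R: Z = R = 1110 Ω
  L: Z = jωL = j·2.174e+04·0.005 = 0 + j108.7 Ω
  C: Z = 1/(jωC) = -j/(ω·C) = 0 - j597.4 Ω
Step 3 — Parallel combination: 1/Z_total = 1/R + 1/L + 1/C; Z_total = 15.68 + j131 Ω = 131.9∠83.2° Ω.
Step 4 — Power factor: PF = cos(φ) = Re(Z)/|Z| = 15.68/131.9 = 0.1189.
Step 5 — Type: Im(Z) = 131 ⇒ lagging (phase φ = 83.2°).

PF = 0.1189 (lagging, φ = 83.2°)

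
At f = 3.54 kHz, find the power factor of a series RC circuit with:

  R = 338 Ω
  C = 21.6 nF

Step 1 — Angular frequency: ω = 2π·f = 2π·3540 = 2.224e+04 rad/s.
Step 2 — Component impedances:
  R: Z = R = 338 Ω
  C: Z = 1/(jωC) = -j/(ω·C) = 0 - j2081 Ω
Step 3 — Series combination: Z_total = R + C = 338 - j2081 Ω = 2109∠-80.8° Ω.
Step 4 — Power factor: PF = cos(φ) = Re(Z)/|Z| = 338/2109 = 0.1603.
Step 5 — Type: Im(Z) = -2081 ⇒ leading (phase φ = -80.8°).

PF = 0.1603 (leading, φ = -80.8°)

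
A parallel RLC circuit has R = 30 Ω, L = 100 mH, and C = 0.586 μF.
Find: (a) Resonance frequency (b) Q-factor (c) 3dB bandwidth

Step 1 — Resonance: ω₀ = 1/√(LC) = 1/√(0.1·5.86e-07) = 4131 rad/s.
Step 2 — f₀ = ω₀/(2π) = 657.5 Hz.
Step 3 — Parallel Q: Q = R/(ω₀L) = 30/(4131·0.1) = 0.07262.
Step 4 — Bandwidth: Δω = ω₀/Q = 5.688e+04 rad/s; BW = Δω/(2π) = 9053 Hz.

(a) f₀ = 657.5 Hz  (b) Q = 0.07262  (c) BW = 9053 Hz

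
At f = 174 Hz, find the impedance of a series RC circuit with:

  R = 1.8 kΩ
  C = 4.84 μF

Step 1 — Angular frequency: ω = 2π·f = 2π·174 = 1093 rad/s.
Step 2 — Component impedances:
  R: Z = R = 1800 Ω
  C: Z = 1/(jωC) = -j/(ω·C) = 0 - j189 Ω
Step 3 — Series combination: Z_total = R + C = 1800 - j189 Ω = 1810∠-6.0° Ω.

Z = 1800 - j189 Ω = 1810∠-6.0° Ω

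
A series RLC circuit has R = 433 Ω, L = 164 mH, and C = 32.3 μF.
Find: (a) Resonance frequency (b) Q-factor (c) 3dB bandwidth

Step 1 — Resonance: ω₀ = 1/√(LC) = 1/√(0.164·3.23e-05) = 434.5 rad/s.
Step 2 — f₀ = ω₀/(2π) = 69.15 Hz.
Step 3 — Series Q: Q = ω₀L/R = 434.5·0.164/433 = 0.1646.
Step 4 — Bandwidth: Δω = ω₀/Q = 2640 rad/s; BW = Δω/(2π) = 420.2 Hz.

(a) f₀ = 69.15 Hz  (b) Q = 0.1646  (c) BW = 420.2 Hz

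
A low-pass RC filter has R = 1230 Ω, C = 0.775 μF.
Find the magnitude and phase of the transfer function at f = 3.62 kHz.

Step 1 — Angular frequency: ω = 2π·3620 = 2.275e+04 rad/s.
Step 2 — Transfer function: H(jω) = 1/(1 + jωRC).
Step 3 — Denominator: 1 + jωRC = 1 + j·2.275e+04·1230·7.75e-07 = 1 + j21.68.
Step 4 — H = 0.002123 - j0.04602.
Step 5 — Magnitude: |H| = 0.04607 (-26.7 dB); phase: φ = -87.4°.

|H| = 0.04607 (-26.7 dB), φ = -87.4°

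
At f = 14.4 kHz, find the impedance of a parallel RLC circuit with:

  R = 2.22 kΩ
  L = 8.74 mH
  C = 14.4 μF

Step 1 — Angular frequency: ω = 2π·f = 2π·1.44e+04 = 9.048e+04 rad/s.
Step 2 — Component impedances:
  R: Z = R = 2220 Ω
  L: Z = jωL = j·9.048e+04·0.00874 = 0 + j790.8 Ω
  C: Z = 1/(jωC) = -j/(ω·C) = 0 - j0.7675 Ω
Step 3 — Parallel combination: 1/Z_total = 1/R + 1/L + 1/C; Z_total = 0.0002659 - j0.7683 Ω = 0.7683∠-90.0° Ω.

Z = 0.0002659 - j0.7683 Ω = 0.7683∠-90.0° Ω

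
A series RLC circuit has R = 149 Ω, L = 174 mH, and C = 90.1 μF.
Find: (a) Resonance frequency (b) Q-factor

Step 1 — Resonance condition Im(Z)=0 gives ω₀ = 1/√(LC).
Step 2 — ω₀ = 1/√(0.174·9.01e-05) = 252.6 rad/s.
Step 3 — f₀ = ω₀/(2π) = 40.2 Hz.
Step 4 — Series Q: Q = ω₀L/R = 252.6·0.174/149 = 0.2949.

(a) f₀ = 40.2 Hz  (b) Q = 0.2949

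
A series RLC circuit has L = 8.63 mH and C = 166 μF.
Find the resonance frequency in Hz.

Step 1 — Resonance condition Im(Z)=0 gives ω₀ = 1/√(LC).
Step 2 — ω₀ = 1/√(0.00863·0.000166) = 835.5 rad/s.
Step 3 — f₀ = ω₀/(2π) = 133 Hz.

f₀ = 133 Hz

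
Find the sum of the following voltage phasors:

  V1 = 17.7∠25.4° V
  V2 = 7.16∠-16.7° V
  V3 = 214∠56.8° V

Step 1 — Convert each phasor to rectangular form:
  V1 = 17.7·(cos(25.4°) + j·sin(25.4°)) = 15.99 + j7.592 V
  V2 = 7.16·(cos(-16.7°) + j·sin(-16.7°)) = 6.858 - j2.058 V
  V3 = 214·(cos(56.8°) + j·sin(56.8°)) = 117.2 + j179.1 V
Step 2 — Sum components: V_total = 140 + j184.6 V.
Step 3 — Convert to polar: |V_total| = 231.7 V, ∠V_total = 52.8°.

V_total = 231.7∠52.8° V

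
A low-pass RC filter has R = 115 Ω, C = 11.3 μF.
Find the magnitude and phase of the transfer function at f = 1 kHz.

Step 1 — Angular frequency: ω = 2π·1000 = 6283 rad/s.
Step 2 — Transfer function: H(jω) = 1/(1 + jωRC).
Step 3 — Denominator: 1 + jωRC = 1 + j·6283·115·1.13e-05 = 1 + j8.165.
Step 4 — H = 0.01478 - j0.1207.
Step 5 — Magnitude: |H| = 0.1216 (-18.3 dB); phase: φ = -83.0°.

|H| = 0.1216 (-18.3 dB), φ = -83.0°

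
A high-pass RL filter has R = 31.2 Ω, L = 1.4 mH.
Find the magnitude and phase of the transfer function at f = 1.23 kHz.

Step 1 — Angular frequency: ω = 2π·1230 = 7728 rad/s.
Step 2 — Transfer function: H(jω) = jωL/(R + jωL).
Step 3 — Numerator jωL = j·10.82; denominator R + jωL = 31.2 + j10.82.
Step 4 — H = 0.1073 + j0.3096.
Step 5 — Magnitude: |H| = 0.3276 (-9.7 dB); phase: φ = 70.9°.

|H| = 0.3276 (-9.7 dB), φ = 70.9°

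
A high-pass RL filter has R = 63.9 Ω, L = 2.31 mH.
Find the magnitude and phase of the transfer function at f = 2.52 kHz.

Step 1 — Angular frequency: ω = 2π·2520 = 1.583e+04 rad/s.
Step 2 — Transfer function: H(jω) = jωL/(R + jωL).
Step 3 — Numerator jωL = j·36.58; denominator R + jωL = 63.9 + j36.58.
Step 4 — H = 0.2468 + j0.4311.
Step 5 — Magnitude: |H| = 0.4968 (-6.1 dB); phase: φ = 60.2°.

|H| = 0.4968 (-6.1 dB), φ = 60.2°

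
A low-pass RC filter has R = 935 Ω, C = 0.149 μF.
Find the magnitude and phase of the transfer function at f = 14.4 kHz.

Step 1 — Angular frequency: ω = 2π·1.44e+04 = 9.048e+04 rad/s.
Step 2 — Transfer function: H(jω) = 1/(1 + jωRC).
Step 3 — Denominator: 1 + jωRC = 1 + j·9.048e+04·935·1.49e-07 = 1 + j12.6.
Step 4 — H = 0.006255 - j0.07884.
Step 5 — Magnitude: |H| = 0.07909 (-22.0 dB); phase: φ = -85.5°.

|H| = 0.07909 (-22.0 dB), φ = -85.5°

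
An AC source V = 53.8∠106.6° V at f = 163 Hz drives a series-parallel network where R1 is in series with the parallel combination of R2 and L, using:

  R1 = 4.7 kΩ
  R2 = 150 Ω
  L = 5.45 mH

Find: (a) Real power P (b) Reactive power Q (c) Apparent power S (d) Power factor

Step 1 — Angular frequency: ω = 2π·f = 2π·163 = 1024 rad/s.
Step 2 — Component impedances:
  R1: Z = R = 4700 Ω
  R2: Z = R = 150 Ω
  L: Z = jωL = j·1024·0.00545 = 0 + j5.582 Ω
Step 3 — Parallel branch: R2 || L = 1/(1/R2 + 1/L) = 0.2074 + j5.574 Ω.
Step 4 — Series with R1: Z_total = R1 + (R2 || L) = 4700 + j5.574 Ω = 4700∠0.1° Ω.
Step 5 — Source phasor: V = 53.8∠106.6° V = -15.37 + j51.56 V.
Step 6 — Current: I = V / Z = -0.003257 + j0.01097 A = 0.01145∠106.5° A.
Step 7 — Complex power: S = V·I* = 0.6158 + j0.0007303 VA.
Step 8 — Real power: P = Re(S) = 0.6158 W.
Step 9 — Reactive power: Q = Im(S) = 0.0007303 VAR.
Step 10 — Apparent power: |S| = 0.6158 VA.
Step 11 — Power factor: PF = P/|S| = 1 (lagging).

(a) P = 0.6158 W  (b) Q = 0.0007303 VAR  (c) S = 0.6158 VA  (d) PF = 1 (lagging)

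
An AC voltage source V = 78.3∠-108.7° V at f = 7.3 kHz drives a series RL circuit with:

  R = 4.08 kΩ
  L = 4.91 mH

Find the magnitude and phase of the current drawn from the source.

Step 1 — Angular frequency: ω = 2π·f = 2π·7300 = 4.587e+04 rad/s.
Step 2 — Component impedances:
  R: Z = R = 4080 Ω
  L: Z = jωL = j·4.587e+04·0.00491 = 0 + j225.2 Ω
Step 3 — Series combination: Z_total = R + L = 4080 + j225.2 Ω = 4086∠3.2° Ω.
Step 4 — Source phasor: V = 78.3∠-108.7° V = -25.1 - j74.17 V.
Step 5 — Ohm's law: I = V / Z_total = (-25.1 - j74.17) / (4080 + j225.2) = -0.007135 - j0.01778 A.
Step 6 — Convert to polar: |I| = 0.01916 A, ∠I = -111.9°.

I = 0.01916∠-111.9° A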